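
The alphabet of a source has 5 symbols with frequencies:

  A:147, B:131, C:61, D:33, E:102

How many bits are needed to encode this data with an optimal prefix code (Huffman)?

1042

Merge the two smallest weights repeatedly:
D(33) + C(61) → 94
94 + E(102) → 196
B(131) + A(147) → 278
196 + 278 → 474
The encoded length is the sum of every internal node's weight: 94 + 196 + 278 + 474 = 1042 bits.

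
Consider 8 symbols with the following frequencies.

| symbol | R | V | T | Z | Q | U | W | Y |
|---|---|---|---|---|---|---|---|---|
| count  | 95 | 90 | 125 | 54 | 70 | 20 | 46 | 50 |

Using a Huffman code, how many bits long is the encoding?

1591

Merge the two smallest weights repeatedly:
merge U(20) and W(46): 66
merge Y(50) and Z(54): 104
merge 66 and Q(70): 136
merge V(90) and R(95): 185
merge 104 and T(125): 229
merge 136 and 185: 321
merge 229 and 321: 550
Total encoded bits = sum of merged weights = 66 + 104 + 136 + 185 + 229 + 321 + 550 = 1591.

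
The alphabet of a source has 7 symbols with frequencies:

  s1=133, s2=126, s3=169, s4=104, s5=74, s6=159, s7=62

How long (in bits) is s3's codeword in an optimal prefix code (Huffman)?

Build the tree from the bottom:
s7(62) + s5(74) → 136
s4(104) + s2(126) → 230
s1(133) + 136 → 269
s6(159) + s3(169) → 328
230 + 269 → 499
328 + 499 → 827
s3 sits 2 levels below the root, so its codeword is 2 bits.

2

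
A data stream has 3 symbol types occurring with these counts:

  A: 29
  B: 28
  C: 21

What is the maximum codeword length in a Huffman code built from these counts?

2

Merge the two lowest-weight nodes at each step:
merge C(21) and B(28): 49
merge A(29) and 49: 78
The first pair merged (C, B) ends up deepest, at depth 2.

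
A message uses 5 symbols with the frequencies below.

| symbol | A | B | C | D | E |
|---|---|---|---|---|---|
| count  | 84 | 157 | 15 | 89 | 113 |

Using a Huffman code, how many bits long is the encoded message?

1015

Greedily combine the two least-frequent nodes:
combine C(15), A(84) → 99
combine D(89), 99 → 188
combine E(113), B(157) → 270
combine 188, 270 → 458
The encoded length is the sum of every internal node's weight: 99 + 188 + 270 + 458 = 1015 bits.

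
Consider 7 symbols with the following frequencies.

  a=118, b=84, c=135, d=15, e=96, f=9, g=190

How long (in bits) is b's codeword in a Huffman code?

4

Huffman merges, smallest pair first:
f(9) + d(15) → 24
24 + b(84) → 108
e(96) + 108 → 204
a(118) + c(135) → 253
g(190) + 204 → 394
253 + 394 → 647
b's leaf is at depth 4, giving a 4-bit codeword.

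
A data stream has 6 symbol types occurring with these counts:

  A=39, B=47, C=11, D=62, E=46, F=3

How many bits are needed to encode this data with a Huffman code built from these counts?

483

Greedily combine the two least-frequent nodes:
F(3) + C(11) → 14
14 + A(39) → 53
E(46) + B(47) → 93
53 + D(62) → 115
93 + 115 → 208
Total encoded bits = sum of merged weights = 14 + 53 + 93 + 115 + 208 = 483.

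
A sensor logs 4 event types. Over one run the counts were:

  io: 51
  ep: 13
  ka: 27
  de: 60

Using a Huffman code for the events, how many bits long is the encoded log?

282

Merge the two smallest weights repeatedly:
ep(13) + ka(27) → 40
40 + io(51) → 91
de(60) + 91 → 151
The encoded length is the sum of every internal node's weight: 40 + 91 + 151 = 282 bits.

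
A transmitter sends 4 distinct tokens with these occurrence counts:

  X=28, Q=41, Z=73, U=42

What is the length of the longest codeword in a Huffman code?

3

Merge the two lowest-weight nodes at each step:
X(28) + Q(41) → 69
U(42) + 69 → 111
Z(73) + 111 → 184
The first pair merged (X, Q) ends up deepest, at depth 3.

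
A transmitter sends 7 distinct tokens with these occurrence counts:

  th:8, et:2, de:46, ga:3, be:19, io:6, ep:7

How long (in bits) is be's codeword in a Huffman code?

2

Build the tree from the bottom:
merge et(2) and ga(3): 5
merge 5 and io(6): 11
merge ep(7) and th(8): 15
merge 11 and 15: 26
merge be(19) and 26: 45
merge 45 and de(46): 91
The subtree containing be is merged 2 times, so code length = 2.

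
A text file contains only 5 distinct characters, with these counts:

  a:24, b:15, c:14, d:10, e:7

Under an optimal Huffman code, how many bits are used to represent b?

Build the tree from the bottom:
e(7) + d(10) → 17
c(14) + b(15) → 29
17 + a(24) → 41
29 + 41 → 70
b sits 2 levels below the root, so its codeword is 2 bits.

2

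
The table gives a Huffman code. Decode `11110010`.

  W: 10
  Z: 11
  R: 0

Read left to right; each codeword is recognised as soon as it completes (prefix code):
  11→Z | 11→Z | 0→R | 0→R | 10→W
Decoded message: ZZRRW

ZZRRW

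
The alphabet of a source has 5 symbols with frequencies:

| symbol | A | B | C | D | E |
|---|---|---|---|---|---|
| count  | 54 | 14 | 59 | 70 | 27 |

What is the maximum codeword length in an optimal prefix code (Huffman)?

3

Merge the two lowest-weight nodes at each step:
combine B(14), E(27) → 41
combine 41, A(54) → 95
combine C(59), D(70) → 129
combine 95, 129 → 224
The rarest symbols sit at the bottom; the longest codeword is 3 bits.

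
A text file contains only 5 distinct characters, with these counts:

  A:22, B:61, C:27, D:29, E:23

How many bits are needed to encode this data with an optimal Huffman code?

Greedily combine the two least-frequent nodes:
combine A(22), E(23) → 45
combine C(27), D(29) → 56
combine 45, 56 → 101
combine B(61), 101 → 162
The encoded length is the sum of every internal node's weight: 45 + 56 + 101 + 162 = 364 bits.

364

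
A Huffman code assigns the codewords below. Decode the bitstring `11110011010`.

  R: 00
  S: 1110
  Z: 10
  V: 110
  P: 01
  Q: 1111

Read left to right; each codeword is recognised as soon as it completes (prefix code):
  1111→Q | 00→R | 110→V | 10→Z
Decoded message: QRVZ

QRVZ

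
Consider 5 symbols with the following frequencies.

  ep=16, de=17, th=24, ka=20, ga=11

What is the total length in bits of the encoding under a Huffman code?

203

Merge the two smallest weights repeatedly:
merge ga(11) and ep(16): 27
merge de(17) and ka(20): 37
merge th(24) and 27: 51
merge 37 and 51: 88
The encoded length is the sum of every internal node's weight: 27 + 37 + 51 + 88 = 203 bits.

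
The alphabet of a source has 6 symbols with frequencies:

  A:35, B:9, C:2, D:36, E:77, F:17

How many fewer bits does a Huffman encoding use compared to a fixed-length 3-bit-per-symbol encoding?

Fixed-length: 3 bits × 176 symbols = 528 bits.
Huffman merges:
C(2) + B(9) → 11
11 + F(17) → 28
28 + A(35) → 63
D(36) + 63 → 99
E(77) + 99 → 176
Huffman total = 11 + 28 + 63 + 99 + 176 = 377 bits.
Saving = 528 − 377 = 151 bits.

151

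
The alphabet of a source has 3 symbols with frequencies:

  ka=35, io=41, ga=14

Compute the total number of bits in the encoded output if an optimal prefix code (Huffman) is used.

Merge the two smallest weights repeatedly:
ga(14) + ka(35) → 49
io(41) + 49 → 90
Total encoded bits = sum of merged weights = 49 + 90 = 139.

139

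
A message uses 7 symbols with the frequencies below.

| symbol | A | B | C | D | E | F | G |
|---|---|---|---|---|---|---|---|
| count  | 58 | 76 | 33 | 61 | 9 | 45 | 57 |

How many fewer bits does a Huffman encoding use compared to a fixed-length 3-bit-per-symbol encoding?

Fixed-length: 3 bits × 339 symbols = 1017 bits.
Huffman merges:
combine E(9), C(33) → 42
combine 42, F(45) → 87
combine G(57), A(58) → 115
combine D(61), B(76) → 137
combine 87, 115 → 202
combine 137, 202 → 339
Huffman total = 42 + 87 + 115 + 137 + 202 + 339 = 922 bits.
Saving = 1017 − 922 = 95 bits.

95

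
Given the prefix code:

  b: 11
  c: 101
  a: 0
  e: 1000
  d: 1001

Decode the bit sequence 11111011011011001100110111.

bbcccddcb

Read left to right; each codeword is recognised as soon as it completes (prefix code):
  11→b | 11→b | 101→c | 101→c | 101→c | 1001→d | 1001→d | 101→c | 11→b
Decoded message: bbcccddcb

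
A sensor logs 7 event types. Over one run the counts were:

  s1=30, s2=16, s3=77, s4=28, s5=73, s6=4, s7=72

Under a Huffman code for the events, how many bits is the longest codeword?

Merge the two lowest-weight nodes at each step:
combine s6(4), s2(16) → 20
combine 20, s4(28) → 48
combine s1(30), 48 → 78
combine s7(72), s5(73) → 145
combine s3(77), 78 → 155
combine 145, 155 → 300
The first pair merged (s6, s2) ends up deepest, at depth 5.

5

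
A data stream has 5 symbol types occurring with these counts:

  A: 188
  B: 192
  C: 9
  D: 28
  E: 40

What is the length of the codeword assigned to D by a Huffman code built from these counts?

Huffman merges, smallest pair first:
merge C(9) and D(28): 37
merge 37 and E(40): 77
merge 77 and A(188): 265
merge B(192) and 265: 457
D sits 4 levels below the root, so its codeword is 4 bits.

4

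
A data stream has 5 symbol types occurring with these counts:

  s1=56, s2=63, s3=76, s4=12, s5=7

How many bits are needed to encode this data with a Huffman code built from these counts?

Greedily combine the two least-frequent nodes:
merge s5(7) and s4(12): 19
merge 19 and s1(56): 75
merge s2(63) and 75: 138
merge s3(76) and 138: 214
Each symbol's bit-cost is frequency × depth; summing gives 446 bits (equivalently 19 + 75 + 138 + 214).

446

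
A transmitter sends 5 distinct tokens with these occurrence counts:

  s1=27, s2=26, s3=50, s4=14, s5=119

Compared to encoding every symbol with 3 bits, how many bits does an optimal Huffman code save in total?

248

Fixed-length: 3 bits × 236 symbols = 708 bits.
Huffman merges:
merge s4(14) and s2(26): 40
merge s1(27) and 40: 67
merge s3(50) and 67: 117
merge 117 and s5(119): 236
Huffman total = 40 + 67 + 117 + 236 = 460 bits.
Saving = 708 − 460 = 248 bits.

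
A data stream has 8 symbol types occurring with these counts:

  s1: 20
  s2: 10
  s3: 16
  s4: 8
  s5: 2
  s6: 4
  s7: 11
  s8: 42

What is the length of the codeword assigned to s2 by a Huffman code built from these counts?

4

Huffman merges, smallest pair first:
combine s5(2), s6(4) → 6
combine 6, s4(8) → 14
combine s2(10), s7(11) → 21
combine 14, s3(16) → 30
combine s1(20), 21 → 41
combine 30, 41 → 71
combine s8(42), 71 → 113
The subtree containing s2 is merged 4 times, so code length = 4.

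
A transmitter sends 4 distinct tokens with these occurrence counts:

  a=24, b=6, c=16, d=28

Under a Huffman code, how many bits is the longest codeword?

Merge the two lowest-weight nodes at each step:
b(6) + c(16) → 22
22 + a(24) → 46
d(28) + 46 → 74
Maximum depth reached is 3.

3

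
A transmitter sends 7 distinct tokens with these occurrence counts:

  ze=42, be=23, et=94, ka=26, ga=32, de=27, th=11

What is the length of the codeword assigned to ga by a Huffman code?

Huffman merges, smallest pair first:
th(11) + be(23) → 34
ka(26) + de(27) → 53
ga(32) + 34 → 66
ze(42) + 53 → 95
66 + et(94) → 160
95 + 160 → 255
ga's leaf is at depth 3, giving a 3-bit codeword.

3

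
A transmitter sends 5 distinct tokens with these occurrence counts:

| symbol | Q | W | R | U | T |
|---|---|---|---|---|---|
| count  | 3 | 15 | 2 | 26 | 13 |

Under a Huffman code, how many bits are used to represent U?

Repeatedly merge the two smallest:
merge R(2) and Q(3): 5
merge 5 and T(13): 18
merge W(15) and 18: 33
merge U(26) and 33: 59
U is a child of the root — depth 1, so its codeword is a single bit.

1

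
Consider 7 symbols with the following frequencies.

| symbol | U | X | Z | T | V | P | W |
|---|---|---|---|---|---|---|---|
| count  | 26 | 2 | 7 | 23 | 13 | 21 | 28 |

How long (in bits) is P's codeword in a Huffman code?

3

Build the tree from the bottom:
merge X(2) and Z(7): 9
merge 9 and V(13): 22
merge P(21) and 22: 43
merge T(23) and U(26): 49
merge W(28) and 43: 71
merge 49 and 71: 120
P's leaf is at depth 3, giving a 3-bit codeword.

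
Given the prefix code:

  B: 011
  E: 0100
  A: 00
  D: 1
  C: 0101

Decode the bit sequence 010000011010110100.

Read left to right; each codeword is recognised as soon as it completes (prefix code):
  0100→E | 00→A | 011→B | 0101→C | 1→D | 0100→E
Decoded message: EABCDE

EABCDE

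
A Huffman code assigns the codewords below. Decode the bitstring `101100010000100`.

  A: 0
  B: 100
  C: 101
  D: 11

Read left to right; each codeword is recognised as soon as it completes (prefix code):
  101→C | 100→B | 0→A | 100→B | 0→A | 0→A | 100→B
Decoded message: CBABAAB

CBABAAB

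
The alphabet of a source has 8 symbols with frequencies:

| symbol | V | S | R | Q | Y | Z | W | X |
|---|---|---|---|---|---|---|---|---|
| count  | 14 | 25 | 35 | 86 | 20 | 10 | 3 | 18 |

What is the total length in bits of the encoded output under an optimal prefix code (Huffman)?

539

Greedily combine the two least-frequent nodes:
W(3) + Z(10) → 13
13 + V(14) → 27
X(18) + Y(20) → 38
S(25) + 27 → 52
R(35) + 38 → 73
52 + 73 → 125
Q(86) + 125 → 211
Each symbol's bit-cost is frequency × depth; summing gives 539 bits (equivalently 13 + 27 + 38 + 52 + 73 + 125 + 211).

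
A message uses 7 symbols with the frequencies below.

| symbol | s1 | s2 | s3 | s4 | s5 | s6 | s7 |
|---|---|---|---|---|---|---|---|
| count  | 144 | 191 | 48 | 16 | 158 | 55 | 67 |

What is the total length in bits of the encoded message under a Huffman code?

Merge the two smallest weights repeatedly:
s4(16) + s3(48) → 64
s6(55) + 64 → 119
s7(67) + 119 → 186
s1(144) + s5(158) → 302
186 + s2(191) → 377
302 + 377 → 679
Total encoded bits = sum of merged weights = 64 + 119 + 186 + 302 + 377 + 679 = 1727.

1727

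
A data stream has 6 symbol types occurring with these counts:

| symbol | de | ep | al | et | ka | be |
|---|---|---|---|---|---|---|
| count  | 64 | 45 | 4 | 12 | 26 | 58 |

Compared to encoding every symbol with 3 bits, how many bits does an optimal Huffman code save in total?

Fixed-length: 3 bits × 209 symbols = 627 bits.
Huffman merges:
al(4) + et(12) → 16
16 + ka(26) → 42
42 + ep(45) → 87
be(58) + de(64) → 122
87 + 122 → 209
Huffman total = 16 + 42 + 87 + 122 + 209 = 476 bits.
Saving = 627 − 476 = 151 bits.

151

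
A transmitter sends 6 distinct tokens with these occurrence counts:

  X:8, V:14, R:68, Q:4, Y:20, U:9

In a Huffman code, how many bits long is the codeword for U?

Huffman merges, smallest pair first:
combine Q(4), X(8) → 12
combine U(9), 12 → 21
combine V(14), Y(20) → 34
combine 21, 34 → 55
combine 55, R(68) → 123
The subtree containing U is merged 3 times, so code length = 3.

3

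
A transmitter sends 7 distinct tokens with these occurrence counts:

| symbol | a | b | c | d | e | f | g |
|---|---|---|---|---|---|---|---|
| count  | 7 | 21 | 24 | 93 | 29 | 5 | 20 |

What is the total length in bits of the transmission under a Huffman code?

Merge the two smallest weights repeatedly:
combine f(5), a(7) → 12
combine 12, g(20) → 32
combine b(21), c(24) → 45
combine e(29), 32 → 61
combine 45, 61 → 106
combine d(93), 106 → 199
The encoded length is the sum of every internal node's weight: 12 + 32 + 45 + 61 + 106 + 199 = 455 bits.

455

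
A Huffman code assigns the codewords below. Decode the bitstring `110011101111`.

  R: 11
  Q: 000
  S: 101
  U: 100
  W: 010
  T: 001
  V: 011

RTRVR

Read left to right; each codeword is recognised as soon as it completes (prefix code):
  11→R | 001→T | 11→R | 011→V | 11→R
Decoded message: RTRVR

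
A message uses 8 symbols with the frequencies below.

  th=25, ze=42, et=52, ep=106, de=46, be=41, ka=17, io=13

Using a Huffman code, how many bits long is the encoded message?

950

Greedily combine the two least-frequent nodes:
combine io(13), ka(17) → 30
combine th(25), 30 → 55
combine be(41), ze(42) → 83
combine de(46), et(52) → 98
combine 55, 83 → 138
combine 98, ep(106) → 204
combine 138, 204 → 342
The encoded length is the sum of every internal node's weight: 30 + 55 + 83 + 98 + 138 + 204 + 342 = 950 bits.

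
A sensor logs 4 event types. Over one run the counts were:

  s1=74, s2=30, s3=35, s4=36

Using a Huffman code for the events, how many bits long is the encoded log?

Build the Huffman tree bottom-up:
combine s2(30), s3(35) → 65
combine s4(36), 65 → 101
combine s1(74), 101 → 175
Each symbol's bit-cost is frequency × depth; summing gives 341 bits (equivalently 65 + 101 + 175).

341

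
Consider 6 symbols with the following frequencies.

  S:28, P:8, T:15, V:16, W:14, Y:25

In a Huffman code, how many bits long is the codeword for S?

Huffman merges, smallest pair first:
merge P(8) and W(14): 22
merge T(15) and V(16): 31
merge 22 and Y(25): 47
merge S(28) and 31: 59
merge 47 and 59: 106
S's leaf is at depth 2, giving a 2-bit codeword.

2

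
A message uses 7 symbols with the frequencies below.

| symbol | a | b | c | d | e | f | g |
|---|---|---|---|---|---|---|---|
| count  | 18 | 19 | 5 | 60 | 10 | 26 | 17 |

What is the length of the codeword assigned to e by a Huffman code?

5

Repeatedly merge the two smallest:
combine c(5), e(10) → 15
combine 15, g(17) → 32
combine a(18), b(19) → 37
combine f(26), 32 → 58
combine 37, 58 → 95
combine d(60), 95 → 155
e's leaf is at depth 5, giving a 5-bit codeword.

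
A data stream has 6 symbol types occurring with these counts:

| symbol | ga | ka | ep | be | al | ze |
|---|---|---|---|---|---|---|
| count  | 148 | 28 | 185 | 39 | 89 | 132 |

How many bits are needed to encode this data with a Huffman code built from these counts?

1465

Build the Huffman tree bottom-up:
merge ka(28) and be(39): 67
merge 67 and al(89): 156
merge ze(132) and ga(148): 280
merge 156 and ep(185): 341
merge 280 and 341: 621
Each symbol's bit-cost is frequency × depth; summing gives 1465 bits (equivalently 67 + 156 + 280 + 341 + 621).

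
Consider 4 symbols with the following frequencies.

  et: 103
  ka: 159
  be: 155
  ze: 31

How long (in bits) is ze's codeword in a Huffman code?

3

Repeatedly merge the two smallest:
merge ze(31) and et(103): 134
merge 134 and be(155): 289
merge ka(159) and 289: 448
ze sits 3 levels below the root, so its codeword is 3 bits.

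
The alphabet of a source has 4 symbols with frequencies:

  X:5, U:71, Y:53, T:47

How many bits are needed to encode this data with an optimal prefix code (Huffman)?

333

Greedily combine the two least-frequent nodes:
merge X(5) and T(47): 52
merge 52 and Y(53): 105
merge U(71) and 105: 176
Each symbol's bit-cost is frequency × depth; summing gives 333 bits (equivalently 52 + 105 + 176).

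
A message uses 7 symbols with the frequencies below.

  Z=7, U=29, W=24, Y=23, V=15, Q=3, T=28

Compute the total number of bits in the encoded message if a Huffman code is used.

340

Build the Huffman tree bottom-up:
Q(3) + Z(7) → 10
10 + V(15) → 25
Y(23) + W(24) → 47
25 + T(28) → 53
U(29) + 47 → 76
53 + 76 → 129
Total encoded bits = sum of merged weights = 10 + 25 + 47 + 53 + 76 + 129 = 340.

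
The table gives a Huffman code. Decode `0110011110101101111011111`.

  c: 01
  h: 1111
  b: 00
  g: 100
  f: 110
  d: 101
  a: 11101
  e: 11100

Read left to right; each codeword is recognised as soon as it completes (prefix code):
  01→c | 100→g | 1111→h | 01→c | 01→c | 101→d | 11101→a | 1111→h
Decoded message: cghccdah

cghccdah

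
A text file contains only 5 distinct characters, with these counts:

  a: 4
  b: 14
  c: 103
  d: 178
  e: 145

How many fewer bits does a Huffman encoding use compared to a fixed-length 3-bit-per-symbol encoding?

483

Fixed-length: 3 bits × 444 symbols = 1332 bits.
Huffman merges:
combine a(4), b(14) → 18
combine 18, c(103) → 121
combine 121, e(145) → 266
combine d(178), 266 → 444
Huffman total = 18 + 121 + 266 + 444 = 849 bits.
Saving = 1332 − 849 = 483 bits.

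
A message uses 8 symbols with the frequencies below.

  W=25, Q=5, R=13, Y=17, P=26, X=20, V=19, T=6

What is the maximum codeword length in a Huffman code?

Merge the two lowest-weight nodes at each step:
merge Q(5) and T(6): 11
merge 11 and R(13): 24
merge Y(17) and V(19): 36
merge X(20) and 24: 44
merge W(25) and P(26): 51
merge 36 and 44: 80
merge 51 and 80: 131
The first pair merged (Q, T) ends up deepest, at depth 5.

5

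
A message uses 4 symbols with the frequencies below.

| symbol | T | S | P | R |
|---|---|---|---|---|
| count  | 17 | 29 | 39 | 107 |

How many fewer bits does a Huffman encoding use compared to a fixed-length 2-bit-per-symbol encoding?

Fixed-length: 2 bits × 192 symbols = 384 bits.
Huffman merges:
T(17) + S(29) → 46
P(39) + 46 → 85
85 + R(107) → 192
Huffman total = 46 + 85 + 192 = 323 bits.
Saving = 384 − 323 = 61 bits.

61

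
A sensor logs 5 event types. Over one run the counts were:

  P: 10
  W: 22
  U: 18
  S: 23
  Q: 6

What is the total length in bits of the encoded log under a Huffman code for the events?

Build the Huffman tree bottom-up:
Q(6) + P(10) → 16
16 + U(18) → 34
W(22) + S(23) → 45
34 + 45 → 79
Total encoded bits = sum of merged weights = 16 + 34 + 45 + 79 = 174.

174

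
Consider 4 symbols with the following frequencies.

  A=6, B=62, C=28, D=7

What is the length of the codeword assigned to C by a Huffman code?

Huffman merges, smallest pair first:
merge A(6) and D(7): 13
merge 13 and C(28): 41
merge 41 and B(62): 103
The subtree containing C is merged 2 times, so code length = 2.

2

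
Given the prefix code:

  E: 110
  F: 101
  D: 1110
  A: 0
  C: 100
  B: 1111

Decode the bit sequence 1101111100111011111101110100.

Read left to right; each codeword is recognised as soon as it completes (prefix code):
  110→E | 1111→B | 100→C | 1110→D | 1111→B | 110→E | 1110→D | 100→C
Decoded message: EBCDBEDC

EBCDBEDC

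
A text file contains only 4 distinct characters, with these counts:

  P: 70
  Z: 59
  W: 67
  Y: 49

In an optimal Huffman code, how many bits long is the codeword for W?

2

Build the tree from the bottom:
Y(49) + Z(59) → 108
W(67) + P(70) → 137
108 + 137 → 245
W sits 2 levels below the root, so its codeword is 2 bits.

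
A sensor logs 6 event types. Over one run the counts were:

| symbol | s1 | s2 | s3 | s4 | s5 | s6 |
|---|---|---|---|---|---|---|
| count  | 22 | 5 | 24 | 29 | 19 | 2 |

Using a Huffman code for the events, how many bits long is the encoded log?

Build the Huffman tree bottom-up:
s6(2) + s2(5) → 7
7 + s5(19) → 26
s1(22) + s3(24) → 46
26 + s4(29) → 55
46 + 55 → 101
Each symbol's bit-cost is frequency × depth; summing gives 235 bits (equivalently 7 + 26 + 46 + 55 + 101).

235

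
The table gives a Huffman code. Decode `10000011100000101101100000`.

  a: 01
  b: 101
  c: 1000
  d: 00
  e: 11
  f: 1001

Read left to right; each codeword is recognised as soon as it completes (prefix code):
  1000→c | 00→d | 11→e | 1000→c | 00→d | 101→b | 101→b | 1000→c | 00→d
Decoded message: cdecdbbcd

cdecdbbcd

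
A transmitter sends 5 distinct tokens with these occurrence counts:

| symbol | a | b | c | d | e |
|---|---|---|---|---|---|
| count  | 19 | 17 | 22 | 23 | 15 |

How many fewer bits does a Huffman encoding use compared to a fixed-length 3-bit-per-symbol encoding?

64

Fixed-length: 3 bits × 96 symbols = 288 bits.
Huffman merges:
merge e(15) and b(17): 32
merge a(19) and c(22): 41
merge d(23) and 32: 55
merge 41 and 55: 96
Huffman total = 32 + 41 + 55 + 96 = 224 bits.
Saving = 288 − 224 = 64 bits.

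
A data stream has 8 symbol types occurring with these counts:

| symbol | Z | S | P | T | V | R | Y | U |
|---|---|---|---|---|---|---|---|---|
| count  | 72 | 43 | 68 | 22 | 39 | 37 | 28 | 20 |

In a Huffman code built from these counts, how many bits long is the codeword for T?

Huffman merges, smallest pair first:
combine U(20), T(22) → 42
combine Y(28), R(37) → 65
combine V(39), 42 → 81
combine S(43), 65 → 108
combine P(68), Z(72) → 140
combine 81, 108 → 189
combine 140, 189 → 329
T sits 4 levels below the root, so its codeword is 4 bits.

4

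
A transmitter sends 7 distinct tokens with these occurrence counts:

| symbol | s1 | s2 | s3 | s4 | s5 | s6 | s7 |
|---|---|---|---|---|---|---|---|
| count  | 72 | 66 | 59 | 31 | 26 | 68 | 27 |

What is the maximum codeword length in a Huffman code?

Merge the two lowest-weight nodes at each step:
merge s5(26) and s7(27): 53
merge s4(31) and 53: 84
merge s3(59) and s2(66): 125
merge s6(68) and s1(72): 140
merge 84 and 125: 209
merge 140 and 209: 349
The rarest symbols sit at the bottom; the longest codeword is 4 bits.

4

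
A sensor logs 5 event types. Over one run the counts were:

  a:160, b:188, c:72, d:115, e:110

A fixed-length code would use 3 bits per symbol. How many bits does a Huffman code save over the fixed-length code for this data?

463

Fixed-length: 3 bits × 645 symbols = 1935 bits.
Huffman merges:
combine c(72), e(110) → 182
combine d(115), a(160) → 275
combine 182, b(188) → 370
combine 275, 370 → 645
Huffman total = 182 + 275 + 370 + 645 = 1472 bits.
Saving = 1935 − 1472 = 463 bits.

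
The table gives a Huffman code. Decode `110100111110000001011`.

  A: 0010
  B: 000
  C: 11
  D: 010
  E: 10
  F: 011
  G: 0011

CDFCEBAC

Read left to right; each codeword is recognised as soon as it completes (prefix code):
  11→C | 010→D | 011→F | 11→C | 10→E | 000→B | 0010→A | 11→C
Decoded message: CDFCEBAC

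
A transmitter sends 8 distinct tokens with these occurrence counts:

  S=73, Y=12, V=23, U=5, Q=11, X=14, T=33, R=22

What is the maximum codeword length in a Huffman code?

Merge the two lowest-weight nodes at each step:
merge U(5) and Q(11): 16
merge Y(12) and X(14): 26
merge 16 and R(22): 38
merge V(23) and 26: 49
merge T(33) and 38: 71
merge 49 and 71: 120
merge S(73) and 120: 193
The rarest symbols sit at the bottom; the longest codeword is 5 bits.

5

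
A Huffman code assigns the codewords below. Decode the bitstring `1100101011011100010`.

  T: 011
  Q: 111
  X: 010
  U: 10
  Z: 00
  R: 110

RXURQZX

Read left to right; each codeword is recognised as soon as it completes (prefix code):
  110→R | 010→X | 10→U | 110→R | 111→Q | 00→Z | 010→X
Decoded message: RXURQZX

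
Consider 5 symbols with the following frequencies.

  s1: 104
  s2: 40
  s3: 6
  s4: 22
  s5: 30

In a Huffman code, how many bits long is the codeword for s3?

Repeatedly merge the two smallest:
merge s3(6) and s4(22): 28
merge 28 and s5(30): 58
merge s2(40) and 58: 98
merge 98 and s1(104): 202
s3 sits 4 levels below the root, so its codeword is 4 bits.

4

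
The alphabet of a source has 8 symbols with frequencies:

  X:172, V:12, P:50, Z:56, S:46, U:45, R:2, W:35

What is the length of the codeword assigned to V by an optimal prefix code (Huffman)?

5

Build the tree from the bottom:
merge R(2) and V(12): 14
merge 14 and W(35): 49
merge U(45) and S(46): 91
merge 49 and P(50): 99
merge Z(56) and 91: 147
merge 99 and 147: 246
merge X(172) and 246: 418
V's leaf is at depth 5, giving a 5-bit codeword.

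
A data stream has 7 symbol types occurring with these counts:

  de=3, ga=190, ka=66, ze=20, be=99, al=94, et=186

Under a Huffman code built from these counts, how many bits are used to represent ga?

2

Huffman merges, smallest pair first:
merge de(3) and ze(20): 23
merge 23 and ka(66): 89
merge 89 and al(94): 183
merge be(99) and 183: 282
merge et(186) and ga(190): 376
merge 282 and 376: 658
ga's leaf is at depth 2, giving a 2-bit codeword.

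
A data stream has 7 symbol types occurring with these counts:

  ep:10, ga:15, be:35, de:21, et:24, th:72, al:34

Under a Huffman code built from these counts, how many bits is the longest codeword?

4

Merge the two lowest-weight nodes at each step:
combine ep(10), ga(15) → 25
combine de(21), et(24) → 45
combine 25, al(34) → 59
combine be(35), 45 → 80
combine 59, th(72) → 131
combine 80, 131 → 211
The rarest symbols sit at the bottom; the longest codeword is 4 bits.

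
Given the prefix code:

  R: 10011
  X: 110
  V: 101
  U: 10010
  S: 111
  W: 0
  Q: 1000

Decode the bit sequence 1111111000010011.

Read left to right; each codeword is recognised as soon as it completes (prefix code):
  111→S | 111→S | 1000→Q | 0→W | 10011→R
Decoded message: SSQWR

SSQWR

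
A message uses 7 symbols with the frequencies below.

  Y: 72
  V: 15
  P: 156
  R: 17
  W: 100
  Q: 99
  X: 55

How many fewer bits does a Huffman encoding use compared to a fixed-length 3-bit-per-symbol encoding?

236

Fixed-length: 3 bits × 514 symbols = 1542 bits.
Huffman merges:
V(15) + R(17) → 32
32 + X(55) → 87
Y(72) + 87 → 159
Q(99) + W(100) → 199
P(156) + 159 → 315
199 + 315 → 514
Huffman total = 32 + 87 + 159 + 199 + 315 + 514 = 1306 bits.
Saving = 1542 − 1306 = 236 bits.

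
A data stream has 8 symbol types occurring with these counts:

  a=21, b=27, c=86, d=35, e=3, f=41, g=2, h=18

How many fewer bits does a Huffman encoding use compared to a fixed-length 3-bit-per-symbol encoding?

Fixed-length: 3 bits × 233 symbols = 699 bits.
Huffman merges:
merge g(2) and e(3): 5
merge 5 and h(18): 23
merge a(21) and 23: 44
merge b(27) and d(35): 62
merge f(41) and 44: 85
merge 62 and 85: 147
merge c(86) and 147: 233
Huffman total = 5 + 23 + 44 + 62 + 85 + 147 + 233 = 599 bits.
Saving = 699 − 599 = 100 bits.

100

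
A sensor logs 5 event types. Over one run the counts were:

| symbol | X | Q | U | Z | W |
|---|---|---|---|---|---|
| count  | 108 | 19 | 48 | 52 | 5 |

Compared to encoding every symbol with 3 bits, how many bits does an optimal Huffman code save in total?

244

Fixed-length: 3 bits × 232 symbols = 696 bits.
Huffman merges:
merge W(5) and Q(19): 24
merge 24 and U(48): 72
merge Z(52) and 72: 124
merge X(108) and 124: 232
Huffman total = 24 + 72 + 124 + 232 = 452 bits.
Saving = 696 − 452 = 244 bits.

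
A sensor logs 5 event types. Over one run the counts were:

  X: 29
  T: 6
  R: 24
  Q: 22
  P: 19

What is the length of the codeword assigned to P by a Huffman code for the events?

Build the tree from the bottom:
merge T(6) and P(19): 25
merge Q(22) and R(24): 46
merge 25 and X(29): 54
merge 46 and 54: 100
The subtree containing P is merged 3 times, so code length = 3.

3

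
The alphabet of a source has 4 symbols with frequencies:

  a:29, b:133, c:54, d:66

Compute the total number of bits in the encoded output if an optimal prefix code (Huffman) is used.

Build the Huffman tree bottom-up:
a(29) + c(54) → 83
d(66) + 83 → 149
b(133) + 149 → 282
Each symbol's bit-cost is frequency × depth; summing gives 514 bits (equivalently 83 + 149 + 282).

514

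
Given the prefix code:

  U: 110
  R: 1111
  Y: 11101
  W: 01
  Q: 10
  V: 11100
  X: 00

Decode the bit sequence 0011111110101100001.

Read left to right; each codeword is recognised as soon as it completes (prefix code):
  00→X | 1111→R | 11101→Y | 01→W | 10→Q | 00→X | 01→W
Decoded message: XRYWQXW

XRYWQXW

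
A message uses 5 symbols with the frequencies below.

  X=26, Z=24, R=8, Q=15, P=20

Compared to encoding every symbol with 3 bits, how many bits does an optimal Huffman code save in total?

70

Fixed-length: 3 bits × 93 symbols = 279 bits.
Huffman merges:
combine R(8), Q(15) → 23
combine P(20), 23 → 43
combine Z(24), X(26) → 50
combine 43, 50 → 93
Huffman total = 23 + 43 + 50 + 93 = 209 bits.
Saving = 279 − 209 = 70 bits.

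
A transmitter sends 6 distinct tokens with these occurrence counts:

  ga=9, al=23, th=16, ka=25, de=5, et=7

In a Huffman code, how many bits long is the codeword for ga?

3

Huffman merges, smallest pair first:
combine de(5), et(7) → 12
combine ga(9), 12 → 21
combine th(16), 21 → 37
combine al(23), ka(25) → 48
combine 37, 48 → 85
ga's leaf is at depth 3, giving a 3-bit codeword.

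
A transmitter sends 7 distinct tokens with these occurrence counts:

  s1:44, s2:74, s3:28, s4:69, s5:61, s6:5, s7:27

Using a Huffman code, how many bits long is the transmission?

812

Build the Huffman tree bottom-up:
merge s6(5) and s7(27): 32
merge s3(28) and 32: 60
merge s1(44) and 60: 104
merge s5(61) and s4(69): 130
merge s2(74) and 104: 178
merge 130 and 178: 308
Each symbol's bit-cost is frequency × depth; summing gives 812 bits (equivalently 32 + 60 + 104 + 130 + 178 + 308).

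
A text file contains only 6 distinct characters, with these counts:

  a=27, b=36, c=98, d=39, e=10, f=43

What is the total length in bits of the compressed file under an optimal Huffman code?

Build the Huffman tree bottom-up:
combine e(10), a(27) → 37
combine b(36), 37 → 73
combine d(39), f(43) → 82
combine 73, 82 → 155
combine c(98), 155 → 253
The encoded length is the sum of every internal node's weight: 37 + 73 + 82 + 155 + 253 = 600 bits.

600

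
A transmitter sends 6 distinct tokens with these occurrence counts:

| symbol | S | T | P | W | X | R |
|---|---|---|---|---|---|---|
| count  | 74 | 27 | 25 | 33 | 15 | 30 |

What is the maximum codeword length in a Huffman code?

Merge the two lowest-weight nodes at each step:
X(15) + P(25) → 40
T(27) + R(30) → 57
W(33) + 40 → 73
57 + 73 → 130
S(74) + 130 → 204
The rarest symbols sit at the bottom; the longest codeword is 4 bits.

4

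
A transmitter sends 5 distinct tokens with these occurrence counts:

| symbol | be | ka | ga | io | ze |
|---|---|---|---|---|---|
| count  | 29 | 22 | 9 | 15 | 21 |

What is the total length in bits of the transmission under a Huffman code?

216

Merge the two smallest weights repeatedly:
combine ga(9), io(15) → 24
combine ze(21), ka(22) → 43
combine 24, be(29) → 53
combine 43, 53 → 96
The encoded length is the sum of every internal node's weight: 24 + 43 + 53 + 96 = 216 bits.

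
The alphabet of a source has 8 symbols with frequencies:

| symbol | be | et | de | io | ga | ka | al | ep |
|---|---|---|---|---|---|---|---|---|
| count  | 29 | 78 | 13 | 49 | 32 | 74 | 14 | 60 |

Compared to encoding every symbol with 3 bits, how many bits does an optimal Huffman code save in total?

Fixed-length: 3 bits × 349 symbols = 1047 bits.
Huffman merges:
merge de(13) and al(14): 27
merge 27 and be(29): 56
merge ga(32) and io(49): 81
merge 56 and ep(60): 116
merge ka(74) and et(78): 152
merge 81 and 116: 197
merge 152 and 197: 349
Huffman total = 27 + 56 + 81 + 116 + 152 + 197 + 349 = 978 bits.
Saving = 1047 − 978 = 69 bits.

69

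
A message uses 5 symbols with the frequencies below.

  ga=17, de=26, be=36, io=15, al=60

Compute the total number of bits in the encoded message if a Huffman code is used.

Build the Huffman tree bottom-up:
combine io(15), ga(17) → 32
combine de(26), 32 → 58
combine be(36), 58 → 94
combine al(60), 94 → 154
The encoded length is the sum of every internal node's weight: 32 + 58 + 94 + 154 = 338 bits.

338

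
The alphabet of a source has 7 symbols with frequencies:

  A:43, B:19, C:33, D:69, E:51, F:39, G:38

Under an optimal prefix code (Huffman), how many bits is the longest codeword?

3

Merge the two lowest-weight nodes at each step:
combine B(19), C(33) → 52
combine G(38), F(39) → 77
combine A(43), E(51) → 94
combine 52, D(69) → 121
combine 77, 94 → 171
combine 121, 171 → 292
The rarest symbols sit at the bottom; the longest codeword is 3 bits.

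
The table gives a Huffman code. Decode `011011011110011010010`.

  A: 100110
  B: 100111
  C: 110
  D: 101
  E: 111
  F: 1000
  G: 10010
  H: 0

HCCEAG

Read left to right; each codeword is recognised as soon as it completes (prefix code):
  0→H | 110→C | 110→C | 111→E | 100110→A | 10010→G
Decoded message: HCCEAG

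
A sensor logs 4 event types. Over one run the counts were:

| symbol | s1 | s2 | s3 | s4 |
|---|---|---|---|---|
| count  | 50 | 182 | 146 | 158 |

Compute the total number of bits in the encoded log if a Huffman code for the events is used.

Greedily combine the two least-frequent nodes:
merge s1(50) and s3(146): 196
merge s4(158) and s2(182): 340
merge 196 and 340: 536
The encoded length is the sum of every internal node's weight: 196 + 340 + 536 = 1072 bits.

1072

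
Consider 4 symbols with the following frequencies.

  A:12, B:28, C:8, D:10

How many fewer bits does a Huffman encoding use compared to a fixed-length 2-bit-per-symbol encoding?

10

Fixed-length: 2 bits × 58 symbols = 116 bits.
Huffman merges:
merge C(8) and D(10): 18
merge A(12) and 18: 30
merge B(28) and 30: 58
Huffman total = 18 + 30 + 58 = 106 bits.
Saving = 116 − 106 = 10 bits.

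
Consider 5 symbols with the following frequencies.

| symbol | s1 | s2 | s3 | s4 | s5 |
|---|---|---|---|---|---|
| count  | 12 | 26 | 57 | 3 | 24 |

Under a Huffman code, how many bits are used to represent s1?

Huffman merges, smallest pair first:
combine s4(3), s1(12) → 15
combine 15, s5(24) → 39
combine s2(26), 39 → 65
combine s3(57), 65 → 122
s1's leaf is at depth 4, giving a 4-bit codeword.

4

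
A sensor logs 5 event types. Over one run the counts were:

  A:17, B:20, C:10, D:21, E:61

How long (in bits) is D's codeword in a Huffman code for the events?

Huffman merges, smallest pair first:
merge C(10) and A(17): 27
merge B(20) and D(21): 41
merge 27 and 41: 68
merge E(61) and 68: 129
The subtree containing D is merged 3 times, so code length = 3.

3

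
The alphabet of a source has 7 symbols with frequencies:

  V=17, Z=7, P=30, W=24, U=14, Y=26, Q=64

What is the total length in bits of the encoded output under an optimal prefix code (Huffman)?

Greedily combine the two least-frequent nodes:
combine Z(7), U(14) → 21
combine V(17), 21 → 38
combine W(24), Y(26) → 50
combine P(30), 38 → 68
combine 50, Q(64) → 114
combine 68, 114 → 182
Each symbol's bit-cost is frequency × depth; summing gives 473 bits (equivalently 21 + 38 + 50 + 68 + 114 + 182).

473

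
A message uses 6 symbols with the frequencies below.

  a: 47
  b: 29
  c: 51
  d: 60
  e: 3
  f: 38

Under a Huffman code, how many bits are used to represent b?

Repeatedly merge the two smallest:
combine e(3), b(29) → 32
combine 32, f(38) → 70
combine a(47), c(51) → 98
combine d(60), 70 → 130
combine 98, 130 → 228
b's leaf is at depth 4, giving a 4-bit codeword.

4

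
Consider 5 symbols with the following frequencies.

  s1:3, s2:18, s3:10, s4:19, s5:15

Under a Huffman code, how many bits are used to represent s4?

2

Huffman merges, smallest pair first:
s1(3) + s3(10) → 13
13 + s5(15) → 28
s2(18) + s4(19) → 37
28 + 37 → 65
s4's leaf is at depth 2, giving a 2-bit codeword.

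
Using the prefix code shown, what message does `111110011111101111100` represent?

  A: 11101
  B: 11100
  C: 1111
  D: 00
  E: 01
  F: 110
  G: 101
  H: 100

Read left to right; each codeword is recognised as soon as it completes (prefix code):
  1111→C | 100→H | 1111→C | 110→F | 1111→C | 100→H
Decoded message: CHCFCH

CHCFCH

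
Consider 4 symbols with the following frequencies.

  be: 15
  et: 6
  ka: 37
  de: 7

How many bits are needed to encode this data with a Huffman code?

106

Build the Huffman tree bottom-up:
et(6) + de(7) → 13
13 + be(15) → 28
28 + ka(37) → 65
Each symbol's bit-cost is frequency × depth; summing gives 106 bits (equivalently 13 + 28 + 65).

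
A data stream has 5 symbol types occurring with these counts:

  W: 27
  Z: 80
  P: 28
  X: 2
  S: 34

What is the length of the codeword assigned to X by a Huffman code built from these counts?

4

Repeatedly merge the two smallest:
X(2) + W(27) → 29
P(28) + 29 → 57
S(34) + 57 → 91
Z(80) + 91 → 171
X sits 4 levels below the root, so its codeword is 4 bits.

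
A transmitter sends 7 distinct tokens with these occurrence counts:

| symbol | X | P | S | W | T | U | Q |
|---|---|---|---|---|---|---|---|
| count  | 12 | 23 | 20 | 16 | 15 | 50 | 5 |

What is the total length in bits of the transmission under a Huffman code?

Build the Huffman tree bottom-up:
Q(5) + X(12) → 17
T(15) + W(16) → 31
17 + S(20) → 37
P(23) + 31 → 54
37 + U(50) → 87
54 + 87 → 141
Total encoded bits = sum of merged weights = 17 + 31 + 37 + 54 + 87 + 141 = 367.

367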